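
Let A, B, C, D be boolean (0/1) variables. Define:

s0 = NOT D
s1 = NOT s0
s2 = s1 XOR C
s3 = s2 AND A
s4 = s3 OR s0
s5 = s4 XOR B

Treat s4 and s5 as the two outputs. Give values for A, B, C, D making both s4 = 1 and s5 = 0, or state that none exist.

Check with A=0, B=1, C=0, D=0:
s0 = NOT D = NOT 0 = 1
s1 = NOT s0 = NOT 1 = 0
s2 = s1 XOR C = 0 XOR 0 = 0
s3 = s2 AND A = 0 AND 0 = 0
s4 = s3 OR s0 = 0 OR 1 = 1
s5 = s4 XOR B = 1 XOR 1 = 0
So s4 = 1 and s5 = 0.

A=0, B=1, C=0, D=0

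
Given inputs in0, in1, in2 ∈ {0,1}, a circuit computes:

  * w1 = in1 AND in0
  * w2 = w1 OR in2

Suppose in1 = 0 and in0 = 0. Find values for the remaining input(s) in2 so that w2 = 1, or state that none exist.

in2=1

w2 = w1 OR in2 must be 1, so at least one of w1, in2 is 1.
Check with in1 = 0 and in0 = 0 and in2=1:
w1 = in1 AND in0 = 0 AND 0 = 0
w2 = w1 OR in2 = 0 OR 1 = 1
So w2 = 1.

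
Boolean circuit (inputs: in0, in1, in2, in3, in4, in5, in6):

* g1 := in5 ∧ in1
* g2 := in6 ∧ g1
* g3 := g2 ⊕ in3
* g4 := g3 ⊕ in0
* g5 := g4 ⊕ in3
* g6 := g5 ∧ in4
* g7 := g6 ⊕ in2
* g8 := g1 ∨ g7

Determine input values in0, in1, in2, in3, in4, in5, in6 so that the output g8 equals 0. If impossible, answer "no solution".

in0=1, in1=0, in2=1, in3=1, in4=1, in5=1, in6=0

Check with in0=1, in1=0, in2=1, in3=1, in4=1, in5=1, in6=0:
g1 = in5 ∧ in1 = 1 ∧ 0 = 0
g2 = in6 ∧ g1 = 0 ∧ 0 = 0
g3 = g2 ⊕ in3 = 0 ⊕ 1 = 1
g4 = g3 ⊕ in0 = 1 ⊕ 1 = 0
g5 = g4 ⊕ in3 = 0 ⊕ 1 = 1
g6 = g5 ∧ in4 = 1 ∧ 1 = 1
g7 = g6 ⊕ in2 = 1 ⊕ 1 = 0
g8 = g1 ∨ g7 = 0 ∨ 0 = 0
So g8 = 0 as required.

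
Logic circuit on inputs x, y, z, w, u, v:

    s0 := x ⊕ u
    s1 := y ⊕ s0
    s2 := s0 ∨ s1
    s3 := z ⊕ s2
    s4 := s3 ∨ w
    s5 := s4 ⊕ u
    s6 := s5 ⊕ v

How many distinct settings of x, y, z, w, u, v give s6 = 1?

32

s6 = s5 ⊕ v must be 1, so s5 and v differ.
Enumerating the 64 input combinations, 32 give s6 = 1 and 32 give s6 = 0.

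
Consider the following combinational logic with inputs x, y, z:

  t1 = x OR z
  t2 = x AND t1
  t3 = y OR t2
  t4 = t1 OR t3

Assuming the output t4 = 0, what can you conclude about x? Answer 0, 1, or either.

0

t4 = t1 OR t3 must be 0, so both t1 = 0 and t3 = 0.
t1 = x OR z must be 0, so both x = 0 and z = 0.
Every assignment with t4 = 0 has x = 0; there are 1 such assignment(s).
  x=0, y=0, z=0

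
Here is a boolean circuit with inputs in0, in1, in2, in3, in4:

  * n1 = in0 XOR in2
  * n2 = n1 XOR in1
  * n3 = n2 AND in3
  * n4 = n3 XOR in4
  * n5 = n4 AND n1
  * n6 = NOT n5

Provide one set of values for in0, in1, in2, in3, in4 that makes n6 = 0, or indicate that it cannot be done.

in0=0 in1=0 in2=1 in3=0 in4=1

Check with in0=0 in1=0 in2=1 in3=0 in4=1:
n1 = in0 XOR in2 = 0 XOR 1 = 1
n2 = n1 XOR in1 = 1 XOR 0 = 1
n3 = n2 AND in3 = 1 AND 0 = 0
n4 = n3 XOR in4 = 0 XOR 1 = 1
n5 = n4 AND n1 = 1 AND 1 = 1
n6 = NOT n5 = NOT 1 = 0
So n6 = 0 as required.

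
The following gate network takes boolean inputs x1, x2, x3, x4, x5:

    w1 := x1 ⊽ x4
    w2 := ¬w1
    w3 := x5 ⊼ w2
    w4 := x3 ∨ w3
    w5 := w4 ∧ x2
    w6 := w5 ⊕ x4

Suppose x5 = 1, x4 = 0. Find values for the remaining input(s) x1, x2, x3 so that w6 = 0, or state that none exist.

x1=1, x2=1, x3=0

w6 = w5 ⊕ x4 must be 0, so w5 and x4 are equal.
Check with x5 = 1, x4 = 0 and x1=1, x2=1, x3=0:
w1 = x1 ⊽ x4 = 1 ⊽ 0 = 0
w2 = ¬w1 = ¬0 = 1
w3 = x5 ⊼ w2 = 1 ⊼ 1 = 0
w4 = x3 ∨ w3 = 0 ∨ 0 = 0
w5 = w4 ∧ x2 = 0 ∧ 1 = 0
w6 = w5 ⊕ x4 = 0 ⊕ 0 = 0
So w6 = 0.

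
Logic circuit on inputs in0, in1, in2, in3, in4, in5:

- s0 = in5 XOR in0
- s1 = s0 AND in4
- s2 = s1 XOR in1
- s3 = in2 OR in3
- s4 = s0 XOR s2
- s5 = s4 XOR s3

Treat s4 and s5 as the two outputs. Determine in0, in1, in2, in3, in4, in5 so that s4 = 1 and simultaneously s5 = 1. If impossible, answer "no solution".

in0=1, in1=1, in2=0, in3=0, in4=1, in5=1

Check with in0=1, in1=1, in2=0, in3=0, in4=1, in5=1:
s0 = in5 XOR in0 = 1 XOR 1 = 0
s1 = s0 AND in4 = 0 AND 1 = 0
s2 = s1 XOR in1 = 0 XOR 1 = 1
s3 = in2 OR in3 = 0 OR 0 = 0
s4 = s0 XOR s2 = 0 XOR 1 = 1
s5 = s4 XOR s3 = 1 XOR 0 = 1
So s4 = 1 and s5 = 1.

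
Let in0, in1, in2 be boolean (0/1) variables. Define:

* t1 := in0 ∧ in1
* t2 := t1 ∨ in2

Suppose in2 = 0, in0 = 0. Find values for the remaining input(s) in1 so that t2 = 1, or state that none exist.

no solution exists

With in2 = 0, in0 = 0 fixed, none of the 2 settings of in1 give t2 = 1.
For example, with in1=1:
t1 = in0 ∧ in1 = 0 ∧ 1 = 0
t2 = t1 ∨ in2 = 0 ∨ 0 = 0
giving t2 = 0 ≠ 1.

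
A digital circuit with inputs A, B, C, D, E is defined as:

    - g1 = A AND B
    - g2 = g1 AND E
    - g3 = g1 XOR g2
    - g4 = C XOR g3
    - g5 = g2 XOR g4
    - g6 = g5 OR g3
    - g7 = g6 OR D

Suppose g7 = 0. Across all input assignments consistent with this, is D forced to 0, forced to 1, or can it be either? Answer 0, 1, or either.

g7 = g6 OR D must be 0, so both g6 = 0 and D = 0.
g6 = g5 OR g3 must be 0, so both g5 = 0 and g3 = 0.
Every assignment with g7 = 0 has D = 0; there are 7 such assignment(s).

0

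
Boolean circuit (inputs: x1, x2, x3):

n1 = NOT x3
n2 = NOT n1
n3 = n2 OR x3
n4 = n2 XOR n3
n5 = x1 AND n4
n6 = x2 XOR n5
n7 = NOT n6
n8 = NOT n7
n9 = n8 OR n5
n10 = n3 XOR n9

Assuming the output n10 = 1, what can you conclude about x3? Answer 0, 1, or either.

either

Both values of x3 occur among assignments with n10 = 1:
  x3=0: x1=0, x2=1, x3=0
  x3=1: x1=0, x2=0, x3=1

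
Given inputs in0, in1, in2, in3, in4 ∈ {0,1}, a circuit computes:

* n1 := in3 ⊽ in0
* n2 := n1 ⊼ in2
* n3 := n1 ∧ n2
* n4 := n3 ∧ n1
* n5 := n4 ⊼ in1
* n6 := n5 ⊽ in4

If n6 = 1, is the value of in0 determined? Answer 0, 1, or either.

n6 = n5 ⊽ in4 must be 1, so both n5 = 0 and in4 = 0.
Every assignment with n6 = 1 has in0 = 0; there are 1 such assignment(s).
  in0=0, in1=1, in2=0, in3=0, in4=0

0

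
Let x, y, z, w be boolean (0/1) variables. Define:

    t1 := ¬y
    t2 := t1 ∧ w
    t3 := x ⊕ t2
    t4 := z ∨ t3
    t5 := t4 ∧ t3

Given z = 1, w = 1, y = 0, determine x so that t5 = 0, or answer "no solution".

Check with z = 1, w = 1, y = 0 and x=1:
t1 = ¬y = ¬0 = 1
t2 = t1 ∧ w = 1 ∧ 1 = 1
t3 = x ⊕ t2 = 1 ⊕ 1 = 0
t4 = z ∨ t3 = 1 ∨ 0 = 1
t5 = t4 ∧ t3 = 1 ∧ 0 = 0
So t5 = 0.

x=1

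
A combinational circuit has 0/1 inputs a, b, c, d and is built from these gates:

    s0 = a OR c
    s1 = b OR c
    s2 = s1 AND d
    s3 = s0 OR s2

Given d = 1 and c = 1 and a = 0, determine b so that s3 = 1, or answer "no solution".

Check with d = 1 and c = 1 and a = 0 and b=1:
s0 = a OR c = 0 OR 1 = 1
s1 = b OR c = 1 OR 1 = 1
s2 = s1 AND d = 1 AND 1 = 1
s3 = s0 OR s2 = 1 OR 1 = 1
So s3 = 1.

b=1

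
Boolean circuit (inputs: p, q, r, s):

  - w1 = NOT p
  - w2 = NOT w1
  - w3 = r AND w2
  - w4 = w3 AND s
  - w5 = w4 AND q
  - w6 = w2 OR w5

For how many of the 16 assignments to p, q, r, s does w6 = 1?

w6 = w2 OR w5 must be 1, so at least one of w2, w5 is 1.
Enumerating the 16 input combinations, 8 give w6 = 1 and 8 give w6 = 0.

8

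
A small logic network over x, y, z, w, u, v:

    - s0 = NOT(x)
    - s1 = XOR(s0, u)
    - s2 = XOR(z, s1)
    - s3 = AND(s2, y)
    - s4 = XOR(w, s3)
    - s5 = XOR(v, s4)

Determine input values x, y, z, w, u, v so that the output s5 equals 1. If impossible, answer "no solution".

x=1, y=1, z=0, w=0, u=1, v=0

s5 = XOR(v, s4) must be 1, so v and s4 differ.
Check with x=1, y=1, z=0, w=0, u=1, v=0:
s0 = NOT(x) = NOT 1 = 0
s1 = XOR(s0, u) = XOR(0, 1) = 1
s2 = XOR(z, s1) = XOR(0, 1) = 1
s3 = AND(s2, y) = AND(1, 1) = 1
s4 = XOR(w, s3) = XOR(0, 1) = 1
s5 = XOR(v, s4) = XOR(0, 1) = 1
So s5 = 1 as required.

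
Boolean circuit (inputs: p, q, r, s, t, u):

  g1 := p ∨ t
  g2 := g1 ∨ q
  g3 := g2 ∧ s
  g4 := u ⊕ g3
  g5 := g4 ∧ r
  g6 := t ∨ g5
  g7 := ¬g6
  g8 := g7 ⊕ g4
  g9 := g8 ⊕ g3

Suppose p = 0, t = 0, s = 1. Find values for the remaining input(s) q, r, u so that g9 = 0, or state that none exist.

q=1 r=0 u=1

Check with p = 0, t = 0, s = 1 and q=1, r=0, u=1:
g1 = p ∨ t = 0 ∨ 0 = 0
g2 = g1 ∨ q = 0 ∨ 1 = 1
g3 = g2 ∧ s = 1 ∧ 1 = 1
g4 = u ⊕ g3 = 1 ⊕ 1 = 0
g5 = g4 ∧ r = 0 ∧ 0 = 0
g6 = t ∨ g5 = 0 ∨ 0 = 0
g7 = ¬g6 = ¬0 = 1
g8 = g7 ⊕ g4 = 1 ⊕ 0 = 1
g9 = g8 ⊕ g3 = 1 ⊕ 1 = 0
So g9 = 0.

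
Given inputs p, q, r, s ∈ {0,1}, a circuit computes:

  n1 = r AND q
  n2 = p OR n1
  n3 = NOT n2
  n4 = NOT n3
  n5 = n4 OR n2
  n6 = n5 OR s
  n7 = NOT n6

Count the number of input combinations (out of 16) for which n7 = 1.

3

n7 = NOT n6 must be 1, so n6 = 0.
n6 = n5 OR s must be 0, so both n5 = 0 and s = 0.
Enumerating the 16 input combinations, 3 give n7 = 1 and 13 give n7 = 0.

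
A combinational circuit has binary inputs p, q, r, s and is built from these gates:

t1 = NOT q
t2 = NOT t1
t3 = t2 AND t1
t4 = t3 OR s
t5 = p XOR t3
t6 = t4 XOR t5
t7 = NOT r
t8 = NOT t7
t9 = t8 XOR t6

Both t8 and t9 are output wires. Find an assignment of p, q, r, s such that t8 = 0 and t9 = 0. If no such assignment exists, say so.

p=0 q=0 r=0 s=0

Check with p=0 q=0 r=0 s=0:
t1 = NOT q = NOT 0 = 1
t2 = NOT t1 = NOT 1 = 0
t3 = t2 AND t1 = 0 AND 1 = 0
t4 = t3 OR s = 0 OR 0 = 0
t5 = p XOR t3 = 0 XOR 0 = 0
t6 = t4 XOR t5 = 0 XOR 0 = 0
t7 = NOT r = NOT 0 = 1
t8 = NOT t7 = NOT 1 = 0
t9 = t8 XOR t6 = 0 XOR 0 = 0
So t8 = 0 and t9 = 0.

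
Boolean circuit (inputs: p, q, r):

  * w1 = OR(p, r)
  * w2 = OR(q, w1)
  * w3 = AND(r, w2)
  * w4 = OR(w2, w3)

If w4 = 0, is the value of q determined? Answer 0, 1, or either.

0

w4 = OR(w2, w3) must be 0, so both w2 = 0 and w3 = 0.
Every assignment with w4 = 0 has q = 0; there are 1 such assignment(s).
  p=0, q=0, r=0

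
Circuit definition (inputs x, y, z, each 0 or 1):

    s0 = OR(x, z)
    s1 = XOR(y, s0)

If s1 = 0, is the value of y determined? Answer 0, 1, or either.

either

Both values of y occur among assignments with s1 = 0:
  y=0: x=0, y=0, z=0
  y=1: x=0, y=1, z=1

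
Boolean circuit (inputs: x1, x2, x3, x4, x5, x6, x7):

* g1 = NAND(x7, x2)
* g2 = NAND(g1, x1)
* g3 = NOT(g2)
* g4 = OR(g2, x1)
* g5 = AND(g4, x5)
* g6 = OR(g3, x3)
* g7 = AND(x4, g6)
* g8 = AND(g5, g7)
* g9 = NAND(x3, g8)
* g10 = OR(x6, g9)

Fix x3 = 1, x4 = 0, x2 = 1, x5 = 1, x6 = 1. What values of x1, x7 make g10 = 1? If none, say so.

x1=0 x7=0

Check with x3 = 1, x4 = 0, x2 = 1, x5 = 1, x6 = 1 and x1=0, x7=0:
g1 = NAND(x7, x2) = NAND(0, 1) = 1
g2 = NAND(g1, x1) = NAND(1, 0) = 1
g3 = NOT(g2) = NOT 1 = 0
g4 = OR(g2, x1) = OR(1, 0) = 1
g5 = AND(g4, x5) = AND(1, 1) = 1
g6 = OR(g3, x3) = OR(0, 1) = 1
g7 = AND(x4, g6) = AND(0, 1) = 0
g8 = AND(g5, g7) = AND(1, 0) = 0
g9 = NAND(x3, g8) = NAND(1, 0) = 1
g10 = OR(x6, g9) = OR(1, 1) = 1
So g10 = 1.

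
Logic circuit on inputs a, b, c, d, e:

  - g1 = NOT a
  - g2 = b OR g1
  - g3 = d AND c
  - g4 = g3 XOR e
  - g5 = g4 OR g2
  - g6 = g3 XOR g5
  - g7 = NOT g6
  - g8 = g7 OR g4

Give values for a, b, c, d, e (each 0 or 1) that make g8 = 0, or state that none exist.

g8 = g7 OR g4 must be 0, so both g7 = 0 and g4 = 0.
g7 = NOT g6 must be 0, so g6 = 1.
g4 = g3 XOR e must be 0, so g3 and e are equal.
Check with a=1 b=1 c=0 d=0 e=0:
g1 = NOT a = NOT 1 = 0
g2 = b OR g1 = 1 OR 0 = 1
g3 = d AND c = 0 AND 0 = 0
g4 = g3 XOR e = 0 XOR 0 = 0
g5 = g4 OR g2 = 0 OR 1 = 1
g6 = g3 XOR g5 = 0 XOR 1 = 1
g7 = NOT g6 = NOT 1 = 0
g8 = g7 OR g4 = 0 OR 0 = 0
So g8 = 0 as required.

a=1 b=1 c=0 d=0 e=0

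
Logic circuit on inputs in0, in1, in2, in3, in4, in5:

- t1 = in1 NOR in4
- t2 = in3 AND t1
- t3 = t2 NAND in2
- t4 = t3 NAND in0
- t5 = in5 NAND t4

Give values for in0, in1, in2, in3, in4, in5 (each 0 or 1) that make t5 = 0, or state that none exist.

in0=0 in1=0 in2=1 in3=1 in4=1 in5=1

t5 = in5 NAND t4 must be 0, so both in5 = 1 and t4 = 1.
t4 = t3 NAND in0 must be 1, so at least one of t3, in0 is 0.
Check with in0=0 in1=0 in2=1 in3=1 in4=1 in5=1:
t1 = in1 NOR in4 = 0 NOR 1 = 0
t2 = in3 AND t1 = 1 AND 0 = 0
t3 = t2 NAND in2 = 0 NAND 1 = 1
t4 = t3 NAND in0 = 1 NAND 0 = 1
t5 = in5 NAND t4 = 1 NAND 1 = 0
So t5 = 0 as required.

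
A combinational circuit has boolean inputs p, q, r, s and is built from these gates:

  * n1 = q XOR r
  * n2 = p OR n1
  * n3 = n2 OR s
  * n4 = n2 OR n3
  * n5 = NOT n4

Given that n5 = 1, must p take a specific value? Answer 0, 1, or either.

n5 = NOT n4 must be 1, so n4 = 0.
Every assignment with n5 = 1 has p = 0; there are 2 such assignment(s).
  p=0, q=0, r=0, s=0
  p=0, q=1, r=1, s=0

0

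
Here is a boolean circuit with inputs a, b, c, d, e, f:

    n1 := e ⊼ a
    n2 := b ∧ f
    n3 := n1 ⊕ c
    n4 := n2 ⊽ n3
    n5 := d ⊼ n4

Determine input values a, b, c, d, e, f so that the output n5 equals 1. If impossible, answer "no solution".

a=1 b=0 c=0 d=0 e=0 f=0

n5 = d ⊼ n4 must be 1, so at least one of d, n4 is 0.
Check with a=1 b=0 c=0 d=0 e=0 f=0:
n1 = e ⊼ a = 0 ⊼ 1 = 1
n2 = b ∧ f = 0 ∧ 0 = 0
n3 = n1 ⊕ c = 1 ⊕ 0 = 1
n4 = n2 ⊽ n3 = 0 ⊽ 1 = 0
n5 = d ⊼ n4 = 0 ⊼ 0 = 1
So n5 = 1 as required.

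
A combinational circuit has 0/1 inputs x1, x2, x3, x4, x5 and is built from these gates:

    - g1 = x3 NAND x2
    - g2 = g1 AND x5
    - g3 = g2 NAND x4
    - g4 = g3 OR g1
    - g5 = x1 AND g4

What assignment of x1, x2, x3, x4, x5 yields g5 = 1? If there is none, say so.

x1=1, x2=1, x3=0, x4=1, x5=1

g5 = x1 AND g4 must be 1, so both x1 = 1 and g4 = 1.
g4 = g3 OR g1 must be 1, so at least one of g3, g1 is 1.
Check with x1=1, x2=1, x3=0, x4=1, x5=1:
g1 = x3 NAND x2 = 0 NAND 1 = 1
g2 = g1 AND x5 = 1 AND 1 = 1
g3 = g2 NAND x4 = 1 NAND 1 = 0
g4 = g3 OR g1 = 0 OR 1 = 1
g5 = x1 AND g4 = 1 AND 1 = 1
So g5 = 1 as required.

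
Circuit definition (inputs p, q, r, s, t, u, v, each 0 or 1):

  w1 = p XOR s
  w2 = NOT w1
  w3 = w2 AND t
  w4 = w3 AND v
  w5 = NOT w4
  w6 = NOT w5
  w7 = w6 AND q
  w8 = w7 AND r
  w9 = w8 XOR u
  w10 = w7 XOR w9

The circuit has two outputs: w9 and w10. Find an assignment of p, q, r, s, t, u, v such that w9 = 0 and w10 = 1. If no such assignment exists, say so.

p=1, q=1, r=0, s=1, t=1, u=0, v=1

Check with p=1, q=1, r=0, s=1, t=1, u=0, v=1:
w1 = p XOR s = 1 XOR 1 = 0
w2 = NOT w1 = NOT 0 = 1
w3 = w2 AND t = 1 AND 1 = 1
w4 = w3 AND v = 1 AND 1 = 1
w5 = NOT w4 = NOT 1 = 0
w6 = NOT w5 = NOT 0 = 1
w7 = w6 AND q = 1 AND 1 = 1
w8 = w7 AND r = 1 AND 0 = 0
w9 = w8 XOR u = 0 XOR 0 = 0
w10 = w7 XOR w9 = 1 XOR 0 = 1
So w9 = 0 and w10 = 1.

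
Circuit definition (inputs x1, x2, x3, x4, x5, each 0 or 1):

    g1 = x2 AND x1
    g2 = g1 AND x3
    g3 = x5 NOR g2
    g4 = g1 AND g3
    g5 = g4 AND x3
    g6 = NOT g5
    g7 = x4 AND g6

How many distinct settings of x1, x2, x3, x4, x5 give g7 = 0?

g7 = x4 AND g6 must be 0, so at least one of x4, g6 is 0.
Enumerating the 32 input combinations, 16 give g7 = 0 and 16 give g7 = 1.

16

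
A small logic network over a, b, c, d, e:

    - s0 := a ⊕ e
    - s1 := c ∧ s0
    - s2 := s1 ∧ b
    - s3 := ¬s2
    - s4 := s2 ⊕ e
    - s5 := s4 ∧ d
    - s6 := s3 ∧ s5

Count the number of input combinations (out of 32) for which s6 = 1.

7

s6 = s3 ∧ s5 must be 1, so both s3 = 1 and s5 = 1.
Enumerating the 32 input combinations, 7 give s6 = 1 and 25 give s6 = 0.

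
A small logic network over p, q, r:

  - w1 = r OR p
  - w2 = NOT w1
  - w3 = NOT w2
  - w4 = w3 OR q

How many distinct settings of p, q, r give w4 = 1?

7

w4 = w3 OR q must be 1, so at least one of w3, q is 1.
Enumerating the 8 input combinations, 7 give w4 = 1 and 1 give w4 = 0.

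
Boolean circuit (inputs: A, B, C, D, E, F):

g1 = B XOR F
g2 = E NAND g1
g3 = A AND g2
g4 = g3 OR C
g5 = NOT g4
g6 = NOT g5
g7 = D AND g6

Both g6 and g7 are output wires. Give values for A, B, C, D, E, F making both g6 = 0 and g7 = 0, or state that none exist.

Check with A=0, B=0, C=0, D=1, E=0, F=1:
g1 = B XOR F = 0 XOR 1 = 1
g2 = E NAND g1 = 0 NAND 1 = 1
g3 = A AND g2 = 0 AND 1 = 0
g4 = g3 OR C = 0 OR 0 = 0
g5 = NOT g4 = NOT 0 = 1
g6 = NOT g5 = NOT 1 = 0
g7 = D AND g6 = 1 AND 0 = 0
So g6 = 0 and g7 = 0.

A=0, B=0, C=0, D=1, E=0, F=1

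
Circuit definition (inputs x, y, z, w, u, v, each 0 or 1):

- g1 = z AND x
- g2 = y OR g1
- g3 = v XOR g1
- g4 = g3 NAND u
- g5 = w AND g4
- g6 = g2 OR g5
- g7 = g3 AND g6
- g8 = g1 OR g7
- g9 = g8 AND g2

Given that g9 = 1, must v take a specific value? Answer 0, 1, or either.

either

Both values of v occur among assignments with g9 = 1:
  v=0: x=1, y=0, z=1, w=0, u=0, v=0
  v=1: x=0, y=1, z=0, w=0, u=0, v=1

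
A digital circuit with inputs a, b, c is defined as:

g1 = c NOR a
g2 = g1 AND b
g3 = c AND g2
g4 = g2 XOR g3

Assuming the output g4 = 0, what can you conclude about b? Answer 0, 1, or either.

either

Both values of b occur among assignments with g4 = 0:
  b=0: a=0, b=0, c=0
  b=1: a=0, b=1, c=1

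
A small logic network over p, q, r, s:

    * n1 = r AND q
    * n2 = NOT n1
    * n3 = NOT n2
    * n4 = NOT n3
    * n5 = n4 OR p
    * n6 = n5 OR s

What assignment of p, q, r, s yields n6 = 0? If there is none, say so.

p=0 q=1 r=1 s=0

Check with p=0 q=1 r=1 s=0:
n1 = r AND q = 1 AND 1 = 1
n2 = NOT n1 = NOT 1 = 0
n3 = NOT n2 = NOT 0 = 1
n4 = NOT n3 = NOT 1 = 0
n5 = n4 OR p = 0 OR 0 = 0
n6 = n5 OR s = 0 OR 0 = 0
So n6 = 0 as required.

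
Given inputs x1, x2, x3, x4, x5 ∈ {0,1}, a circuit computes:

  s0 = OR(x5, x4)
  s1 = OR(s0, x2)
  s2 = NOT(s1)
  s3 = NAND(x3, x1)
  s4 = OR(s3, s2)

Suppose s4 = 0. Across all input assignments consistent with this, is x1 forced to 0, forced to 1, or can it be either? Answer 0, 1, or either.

s4 = OR(s3, s2) must be 0, so both s3 = 0 and s2 = 0.
s3 = NAND(x3, x1) must be 0, so both x3 = 1 and x1 = 1.
Every assignment with s4 = 0 has x1 = 1; there are 7 such assignment(s).

1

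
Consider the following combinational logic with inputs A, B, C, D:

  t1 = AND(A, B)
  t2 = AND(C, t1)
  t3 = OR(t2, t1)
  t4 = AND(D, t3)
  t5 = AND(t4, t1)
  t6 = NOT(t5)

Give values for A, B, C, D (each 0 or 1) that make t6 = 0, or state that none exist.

t6 = NOT(t5) must be 0, so t5 = 1.
t5 = AND(t4, t1) must be 1, so both t4 = 1 and t1 = 1.
t4 = AND(D, t3) must be 1, so both D = 1 and t3 = 1.
Check with A=1, B=1, C=0, D=1:
t1 = AND(A, B) = AND(1, 1) = 1
t2 = AND(C, t1) = AND(0, 1) = 0
t3 = OR(t2, t1) = OR(0, 1) = 1
t4 = AND(D, t3) = AND(1, 1) = 1
t5 = AND(t4, t1) = AND(1, 1) = 1
t6 = NOT(t5) = NOT 1 = 0
So t6 = 0 as required.

A=1, B=1, C=0, D=1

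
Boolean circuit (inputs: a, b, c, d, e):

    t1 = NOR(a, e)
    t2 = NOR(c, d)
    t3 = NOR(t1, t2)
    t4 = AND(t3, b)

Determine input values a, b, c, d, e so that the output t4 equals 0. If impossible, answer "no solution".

Check with a=1, b=0, c=1, d=0, e=1:
t1 = NOR(a, e) = NOR(1, 1) = 0
t2 = NOR(c, d) = NOR(1, 0) = 0
t3 = NOR(t1, t2) = NOR(0, 0) = 1
t4 = AND(t3, b) = AND(1, 0) = 0
So t4 = 0 as required.

a=1, b=0, c=1, d=0, e=1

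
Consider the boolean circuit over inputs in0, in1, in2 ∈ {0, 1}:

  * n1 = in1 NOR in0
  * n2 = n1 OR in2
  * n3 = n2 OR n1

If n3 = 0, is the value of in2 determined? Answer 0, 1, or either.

0

n3 = n2 OR n1 must be 0, so both n2 = 0 and n1 = 0.
n2 = n1 OR in2 must be 0, so both n1 = 0 and in2 = 0.
n1 = in1 NOR in0 must be 0, so at least one of in1, in0 is 1.
Every assignment with n3 = 0 has in2 = 0; there are 3 such assignment(s).
  in0=0, in1=1, in2=0
  in0=1, in1=0, in2=0
  in0=1, in1=1, in2=0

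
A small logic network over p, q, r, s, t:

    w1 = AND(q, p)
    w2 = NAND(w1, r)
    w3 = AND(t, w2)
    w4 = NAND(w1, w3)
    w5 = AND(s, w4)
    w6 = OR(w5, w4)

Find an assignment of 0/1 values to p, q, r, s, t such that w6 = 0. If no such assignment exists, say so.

p=1 q=1 r=0 s=1 t=1

w6 = OR(w5, w4) must be 0, so both w5 = 0 and w4 = 0.
w5 = AND(s, w4) must be 0, so at least one of s, w4 is 0.
w4 = NAND(w1, w3) must be 0, so both w1 = 1 and w3 = 1.
Check with p=1 q=1 r=0 s=1 t=1:
w1 = AND(q, p) = AND(1, 1) = 1
w2 = NAND(w1, r) = NAND(1, 0) = 1
w3 = AND(t, w2) = AND(1, 1) = 1
w4 = NAND(w1, w3) = NAND(1, 1) = 0
w5 = AND(s, w4) = AND(1, 0) = 0
w6 = OR(w5, w4) = OR(0, 0) = 0
So w6 = 0 as required.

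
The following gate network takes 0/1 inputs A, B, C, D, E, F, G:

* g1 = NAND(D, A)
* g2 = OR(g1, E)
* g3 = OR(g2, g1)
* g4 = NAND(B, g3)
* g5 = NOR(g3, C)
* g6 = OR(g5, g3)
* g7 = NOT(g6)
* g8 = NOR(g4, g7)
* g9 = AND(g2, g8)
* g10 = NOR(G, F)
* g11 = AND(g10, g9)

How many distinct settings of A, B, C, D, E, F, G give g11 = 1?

g11 = AND(g10, g9) must be 1, so both g10 = 1 and g9 = 1.
g10 = NOR(G, F) must be 1, so both G = 0 and F = 0.
Enumerating the 128 input combinations, 14 give g11 = 1 and 114 give g11 = 0.

14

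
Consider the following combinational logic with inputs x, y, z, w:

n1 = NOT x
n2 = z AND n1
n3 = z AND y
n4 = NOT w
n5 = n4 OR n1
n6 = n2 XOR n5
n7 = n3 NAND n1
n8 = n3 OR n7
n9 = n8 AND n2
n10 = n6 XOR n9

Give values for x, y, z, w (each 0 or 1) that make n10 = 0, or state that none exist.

x=1, y=0, z=0, w=1

n10 = n6 XOR n9 must be 0, so n6 and n9 are equal.
Check with x=1, y=0, z=0, w=1:
n1 = NOT x = NOT 1 = 0
n2 = z AND n1 = 0 AND 0 = 0
n3 = z AND y = 0 AND 0 = 0
n4 = NOT w = NOT 1 = 0
n5 = n4 OR n1 = 0 OR 0 = 0
n6 = n2 XOR n5 = 0 XOR 0 = 0
n7 = n3 NAND n1 = 0 NAND 0 = 1
n8 = n3 OR n7 = 0 OR 1 = 1
n9 = n8 AND n2 = 1 AND 0 = 0
n10 = n6 XOR n9 = 0 XOR 0 = 0
So n10 = 0 as required.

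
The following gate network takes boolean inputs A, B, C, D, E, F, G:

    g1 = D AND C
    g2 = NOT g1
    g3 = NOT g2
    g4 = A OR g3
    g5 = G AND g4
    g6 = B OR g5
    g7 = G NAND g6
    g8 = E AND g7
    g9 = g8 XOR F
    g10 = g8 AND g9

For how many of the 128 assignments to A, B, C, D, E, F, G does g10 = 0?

g10 = g8 AND g9 must be 0, so at least one of g8, g9 is 0.
Enumerating the 128 input combinations, 109 give g10 = 0 and 19 give g10 = 1.

109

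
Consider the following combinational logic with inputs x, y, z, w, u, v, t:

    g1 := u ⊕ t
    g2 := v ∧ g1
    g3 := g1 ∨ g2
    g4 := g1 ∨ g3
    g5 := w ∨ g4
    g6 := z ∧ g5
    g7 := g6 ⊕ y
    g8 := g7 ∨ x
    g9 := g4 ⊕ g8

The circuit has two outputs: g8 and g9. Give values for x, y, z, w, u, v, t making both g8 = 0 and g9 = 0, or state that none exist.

x=0 y=0 z=0 w=1 u=1 v=1 t=1

Check with x=0 y=0 z=0 w=1 u=1 v=1 t=1:
g1 = u ⊕ t = 1 ⊕ 1 = 0
g2 = v ∧ g1 = 1 ∧ 0 = 0
g3 = g1 ∨ g2 = 0 ∨ 0 = 0
g4 = g1 ∨ g3 = 0 ∨ 0 = 0
g5 = w ∨ g4 = 1 ∨ 0 = 1
g6 = z ∧ g5 = 0 ∧ 1 = 0
g7 = g6 ⊕ y = 0 ⊕ 0 = 0
g8 = g7 ∨ x = 0 ∨ 0 = 0
g9 = g4 ⊕ g8 = 0 ⊕ 0 = 0
So g8 = 0 and g9 = 0.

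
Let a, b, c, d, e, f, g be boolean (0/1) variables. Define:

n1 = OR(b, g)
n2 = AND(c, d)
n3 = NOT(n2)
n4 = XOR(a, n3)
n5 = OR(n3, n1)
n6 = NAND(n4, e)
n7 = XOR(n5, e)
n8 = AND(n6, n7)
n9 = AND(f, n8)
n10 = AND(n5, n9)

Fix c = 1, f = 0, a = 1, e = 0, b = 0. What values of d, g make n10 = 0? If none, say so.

n10 = AND(n5, n9) must be 0, so at least one of n5, n9 is 0.
Check with c = 1, f = 0, a = 1, e = 0, b = 0 and d=1, g=1:
n1 = OR(b, g) = OR(0, 1) = 1
n2 = AND(c, d) = AND(1, 1) = 1
n3 = NOT(n2) = NOT 1 = 0
n4 = XOR(a, n3) = XOR(1, 0) = 1
n5 = OR(n3, n1) = OR(0, 1) = 1
n6 = NAND(n4, e) = NAND(1, 0) = 1
n7 = XOR(n5, e) = XOR(1, 0) = 1
n8 = AND(n6, n7) = AND(1, 1) = 1
n9 = AND(f, n8) = AND(0, 1) = 0
n10 = AND(n5, n9) = AND(1, 0) = 0
So n10 = 0.

d=1, g=1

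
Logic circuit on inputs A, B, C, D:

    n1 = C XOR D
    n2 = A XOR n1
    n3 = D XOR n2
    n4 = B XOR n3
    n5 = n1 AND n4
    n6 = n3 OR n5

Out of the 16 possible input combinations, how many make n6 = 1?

n6 = n3 OR n5 must be 1, so at least one of n3, n5 is 1.
Enumerating the 16 input combinations, 10 give n6 = 1 and 6 give n6 = 0.

10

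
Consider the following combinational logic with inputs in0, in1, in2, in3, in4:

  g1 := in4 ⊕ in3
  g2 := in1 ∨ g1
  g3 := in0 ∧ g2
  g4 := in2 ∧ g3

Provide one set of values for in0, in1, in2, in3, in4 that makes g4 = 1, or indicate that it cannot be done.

in0=1 in1=0 in2=1 in3=1 in4=0

g4 = in2 ∧ g3 must be 1, so both in2 = 1 and g3 = 1.
g3 = in0 ∧ g2 must be 1, so both in0 = 1 and g2 = 1.
Check with in0=1 in1=0 in2=1 in3=1 in4=0:
g1 = in4 ⊕ in3 = 0 ⊕ 1 = 1
g2 = in1 ∨ g1 = 0 ∨ 1 = 1
g3 = in0 ∧ g2 = 1 ∧ 1 = 1
g4 = in2 ∧ g3 = 1 ∧ 1 = 1
So g4 = 1 as required.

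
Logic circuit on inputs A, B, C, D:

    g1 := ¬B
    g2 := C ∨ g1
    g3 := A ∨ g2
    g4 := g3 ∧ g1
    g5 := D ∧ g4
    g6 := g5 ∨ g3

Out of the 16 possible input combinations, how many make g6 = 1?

14

g6 = g5 ∨ g3 must be 1, so at least one of g5, g3 is 1.
Enumerating the 16 input combinations, 14 give g6 = 1 and 2 give g6 = 0.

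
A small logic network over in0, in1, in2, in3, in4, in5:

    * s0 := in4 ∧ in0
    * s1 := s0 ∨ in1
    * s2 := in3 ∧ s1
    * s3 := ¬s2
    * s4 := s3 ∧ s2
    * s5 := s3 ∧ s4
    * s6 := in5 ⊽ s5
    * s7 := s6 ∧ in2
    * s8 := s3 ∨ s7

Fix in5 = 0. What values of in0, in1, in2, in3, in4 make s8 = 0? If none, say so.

in0=1, in1=0, in2=0, in3=1, in4=1

s8 = s3 ∨ s7 must be 0, so both s3 = 0 and s7 = 0.
Check with in5 = 0 and in0=1, in1=0, in2=0, in3=1, in4=1:
s0 = in4 ∧ in0 = 1 ∧ 1 = 1
s1 = s0 ∨ in1 = 1 ∨ 0 = 1
s2 = in3 ∧ s1 = 1 ∧ 1 = 1
s3 = ¬s2 = ¬1 = 0
s4 = s3 ∧ s2 = 0 ∧ 1 = 0
s5 = s3 ∧ s4 = 0 ∧ 0 = 0
s6 = in5 ⊽ s5 = 0 ⊽ 0 = 1
s7 = s6 ∧ in2 = 1 ∧ 0 = 0
s8 = s3 ∨ s7 = 0 ∨ 0 = 0
So s8 = 0.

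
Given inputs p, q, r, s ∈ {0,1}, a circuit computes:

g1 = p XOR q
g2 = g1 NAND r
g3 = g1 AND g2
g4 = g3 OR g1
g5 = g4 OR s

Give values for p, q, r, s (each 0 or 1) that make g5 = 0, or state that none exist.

p=0, q=0, r=1, s=0

g5 = g4 OR s must be 0, so both g4 = 0 and s = 0.
Check with p=0, q=0, r=1, s=0:
g1 = p XOR q = 0 XOR 0 = 0
g2 = g1 NAND r = 0 NAND 1 = 1
g3 = g1 AND g2 = 0 AND 1 = 0
g4 = g3 OR g1 = 0 OR 0 = 0
g5 = g4 OR s = 0 OR 0 = 0
So g5 = 0 as required.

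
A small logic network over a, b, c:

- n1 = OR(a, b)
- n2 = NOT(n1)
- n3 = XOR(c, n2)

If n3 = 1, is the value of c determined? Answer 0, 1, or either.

either

Both values of c occur among assignments with n3 = 1:
  c=0: a=0, b=0, c=0
  c=1: a=0, b=1, c=1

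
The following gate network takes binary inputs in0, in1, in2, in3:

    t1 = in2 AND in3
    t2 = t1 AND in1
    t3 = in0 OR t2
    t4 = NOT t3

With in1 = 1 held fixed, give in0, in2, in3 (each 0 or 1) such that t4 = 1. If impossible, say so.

t4 = NOT t3 must be 1, so t3 = 0.
Check with in1 = 1 and in0=0, in2=0, in3=0:
t1 = in2 AND in3 = 0 AND 0 = 0
t2 = t1 AND in1 = 0 AND 1 = 0
t3 = in0 OR t2 = 0 OR 0 = 0
t4 = NOT t3 = NOT 0 = 1
So t4 = 1.

in0=0, in2=0, in3=0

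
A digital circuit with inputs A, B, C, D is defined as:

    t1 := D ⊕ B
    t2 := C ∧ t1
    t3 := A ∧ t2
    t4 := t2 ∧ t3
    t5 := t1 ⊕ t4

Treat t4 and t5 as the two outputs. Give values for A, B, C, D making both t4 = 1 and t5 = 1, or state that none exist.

no solution exists

Across all 16 input combinations, none give both t4 = 1 and t5 = 1.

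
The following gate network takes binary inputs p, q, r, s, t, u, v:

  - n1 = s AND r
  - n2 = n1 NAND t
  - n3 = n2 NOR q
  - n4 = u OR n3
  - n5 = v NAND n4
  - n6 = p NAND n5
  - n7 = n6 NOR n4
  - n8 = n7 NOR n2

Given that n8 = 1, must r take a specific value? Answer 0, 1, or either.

1

n8 = n7 NOR n2 must be 1, so both n7 = 0 and n2 = 0.
n7 = n6 NOR n4 must be 0, so at least one of n6, n4 is 1.
Every assignment with n8 = 1 has r = 1; there are 14 such assignment(s).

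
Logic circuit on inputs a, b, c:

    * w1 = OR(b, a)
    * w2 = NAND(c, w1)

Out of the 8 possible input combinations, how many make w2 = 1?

5

w2 = NAND(c, w1) must be 1, so at least one of c, w1 is 0.
Enumerating the 8 input combinations, 5 give w2 = 1 and 3 give w2 = 0.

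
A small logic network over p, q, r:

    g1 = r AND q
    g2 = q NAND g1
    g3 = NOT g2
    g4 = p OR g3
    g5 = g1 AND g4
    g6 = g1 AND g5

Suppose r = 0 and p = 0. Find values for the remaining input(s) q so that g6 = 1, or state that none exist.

no solution exists

With r = 0 and p = 0 fixed, none of the 2 settings of q give g6 = 1.
For example, with q=0:
g1 = r AND q = 0 AND 0 = 0
g2 = q NAND g1 = 0 NAND 0 = 1
g3 = NOT g2 = NOT 1 = 0
g4 = p OR g3 = 0 OR 0 = 0
g5 = g1 AND g4 = 0 AND 0 = 0
g6 = g1 AND g5 = 0 AND 0 = 0
giving g6 = 0 ≠ 1.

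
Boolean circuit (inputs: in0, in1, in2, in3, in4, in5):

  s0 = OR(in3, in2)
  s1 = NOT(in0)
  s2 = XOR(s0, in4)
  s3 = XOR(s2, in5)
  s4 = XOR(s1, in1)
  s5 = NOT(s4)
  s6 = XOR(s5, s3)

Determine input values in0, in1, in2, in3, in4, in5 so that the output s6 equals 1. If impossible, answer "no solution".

in0=1, in1=0, in2=0, in3=1, in4=1, in5=0

s6 = XOR(s5, s3) must be 1, so s5 and s3 differ.
Check with in0=1, in1=0, in2=0, in3=1, in4=1, in5=0:
s0 = OR(in3, in2) = OR(1, 0) = 1
s1 = NOT(in0) = NOT 1 = 0
s2 = XOR(s0, in4) = XOR(1, 1) = 0
s3 = XOR(s2, in5) = XOR(0, 0) = 0
s4 = XOR(s1, in1) = XOR(0, 0) = 0
s5 = NOT(s4) = NOT 0 = 1
s6 = XOR(s5, s3) = XOR(1, 0) = 1
So s6 = 1 as required.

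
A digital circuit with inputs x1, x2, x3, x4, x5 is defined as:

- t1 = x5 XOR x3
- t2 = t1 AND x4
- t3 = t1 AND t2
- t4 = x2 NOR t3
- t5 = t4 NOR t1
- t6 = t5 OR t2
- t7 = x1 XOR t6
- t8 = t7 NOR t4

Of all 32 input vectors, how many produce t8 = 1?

t8 = t7 NOR t4 must be 1, so both t7 = 0 and t4 = 0.
t7 = x1 XOR t6 must be 0, so x1 and t6 are equal.
t4 = x2 NOR t3 must be 0, so at least one of x2, t3 is 1.
Enumerating the 32 input combinations, 10 give t8 = 1 and 22 give t8 = 0.

10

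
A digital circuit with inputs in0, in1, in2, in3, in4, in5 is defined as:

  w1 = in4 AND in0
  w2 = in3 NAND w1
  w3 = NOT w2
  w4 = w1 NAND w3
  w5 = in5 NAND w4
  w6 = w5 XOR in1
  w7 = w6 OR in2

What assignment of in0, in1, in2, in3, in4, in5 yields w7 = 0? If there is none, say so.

Check with in0=1, in1=1, in2=0, in3=1, in4=0, in5=0:
w1 = in4 AND in0 = 0 AND 1 = 0
w2 = in3 NAND w1 = 1 NAND 0 = 1
w3 = NOT w2 = NOT 1 = 0
w4 = w1 NAND w3 = 0 NAND 0 = 1
w5 = in5 NAND w4 = 0 NAND 1 = 1
w6 = w5 XOR in1 = 1 XOR 1 = 0
w7 = w6 OR in2 = 0 OR 0 = 0
So w7 = 0 as required.

in0=1, in1=1, in2=0, in3=1, in4=0, in5=0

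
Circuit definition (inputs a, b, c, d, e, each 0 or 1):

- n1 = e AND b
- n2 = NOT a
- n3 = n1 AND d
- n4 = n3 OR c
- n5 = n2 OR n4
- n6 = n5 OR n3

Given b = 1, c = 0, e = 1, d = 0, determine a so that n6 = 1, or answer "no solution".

Check with b = 1, c = 0, e = 1, d = 0 and a=0:
n1 = e AND b = 1 AND 1 = 1
n2 = NOT a = NOT 0 = 1
n3 = n1 AND d = 1 AND 0 = 0
n4 = n3 OR c = 0 OR 0 = 0
n5 = n2 OR n4 = 1 OR 0 = 1
n6 = n5 OR n3 = 1 OR 0 = 1
So n6 = 1.

a=0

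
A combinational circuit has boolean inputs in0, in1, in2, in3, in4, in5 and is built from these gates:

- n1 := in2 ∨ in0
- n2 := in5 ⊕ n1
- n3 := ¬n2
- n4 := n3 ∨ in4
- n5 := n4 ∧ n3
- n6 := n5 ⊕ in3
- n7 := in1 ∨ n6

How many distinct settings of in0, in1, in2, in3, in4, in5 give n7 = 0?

16

n7 = in1 ∨ n6 must be 0, so both in1 = 0 and n6 = 0.
n6 = n5 ⊕ in3 must be 0, so n5 and in3 are equal.
Enumerating the 64 input combinations, 16 give n7 = 0 and 48 give n7 = 1.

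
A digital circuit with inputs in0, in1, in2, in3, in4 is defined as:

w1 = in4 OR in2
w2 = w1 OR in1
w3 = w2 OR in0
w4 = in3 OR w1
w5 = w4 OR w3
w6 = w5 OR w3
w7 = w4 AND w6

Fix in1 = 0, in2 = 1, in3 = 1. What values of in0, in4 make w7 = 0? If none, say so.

no solution exists

With in1 = 0, in2 = 1, in3 = 1 fixed, none of the 4 settings of in0, in4 give w7 = 0.
For example, with in0=1, in4=0:
w1 = in4 OR in2 = 0 OR 1 = 1
w2 = w1 OR in1 = 1 OR 0 = 1
w3 = w2 OR in0 = 1 OR 1 = 1
w4 = in3 OR w1 = 1 OR 1 = 1
w5 = w4 OR w3 = 1 OR 1 = 1
w6 = w5 OR w3 = 1 OR 1 = 1
w7 = w4 AND w6 = 1 AND 1 = 1
giving w7 = 1 ≠ 0.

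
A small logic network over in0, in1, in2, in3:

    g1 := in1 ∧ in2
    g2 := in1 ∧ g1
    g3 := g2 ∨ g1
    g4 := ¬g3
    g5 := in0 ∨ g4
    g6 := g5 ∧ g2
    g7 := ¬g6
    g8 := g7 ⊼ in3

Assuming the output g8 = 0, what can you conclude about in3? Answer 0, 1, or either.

g8 = g7 ⊼ in3 must be 0, so both g7 = 1 and in3 = 1.
g7 = ¬g6 must be 1, so g6 = 0.
g6 = g5 ∧ g2 must be 0, so at least one of g5, g2 is 0.
Every assignment with g8 = 0 has in3 = 1; there are 7 such assignment(s).

1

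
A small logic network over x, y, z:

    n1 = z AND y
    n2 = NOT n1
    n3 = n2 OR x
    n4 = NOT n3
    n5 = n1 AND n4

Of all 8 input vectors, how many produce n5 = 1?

1

n5 = n1 AND n4 must be 1, so both n1 = 1 and n4 = 1.
n1 = z AND y must be 1, so both z = 1 and y = 1.
n4 = NOT n3 must be 1, so n3 = 0.
Satisfying assignments:
  x=0, y=1, z=1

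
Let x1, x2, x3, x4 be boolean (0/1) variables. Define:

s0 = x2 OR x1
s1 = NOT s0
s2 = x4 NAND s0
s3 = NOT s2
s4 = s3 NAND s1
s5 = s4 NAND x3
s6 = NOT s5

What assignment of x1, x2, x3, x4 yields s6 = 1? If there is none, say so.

x1=1, x2=0, x3=1, x4=0

s6 = NOT s5 must be 1, so s5 = 0.
s5 = s4 NAND x3 must be 0, so both s4 = 1 and x3 = 1.
Check with x1=1, x2=0, x3=1, x4=0:
s0 = x2 OR x1 = 0 OR 1 = 1
s1 = NOT s0 = NOT 1 = 0
s2 = x4 NAND s0 = 0 NAND 1 = 1
s3 = NOT s2 = NOT 1 = 0
s4 = s3 NAND s1 = 0 NAND 0 = 1
s5 = s4 NAND x3 = 1 NAND 1 = 0
s6 = NOT s5 = NOT 0 = 1
So s6 = 1 as required.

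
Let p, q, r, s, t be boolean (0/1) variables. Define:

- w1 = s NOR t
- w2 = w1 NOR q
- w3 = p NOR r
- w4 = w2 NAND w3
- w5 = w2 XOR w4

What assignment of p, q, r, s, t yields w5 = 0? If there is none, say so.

p=0, q=0, r=1, s=1, t=1

w5 = w2 XOR w4 must be 0, so w2 and w4 are equal.
Check with p=0, q=0, r=1, s=1, t=1:
w1 = s NOR t = 1 NOR 1 = 0
w2 = w1 NOR q = 0 NOR 0 = 1
w3 = p NOR r = 0 NOR 1 = 0
w4 = w2 NAND w3 = 1 NAND 0 = 1
w5 = w2 XOR w4 = 1 XOR 1 = 0
So w5 = 0 as required.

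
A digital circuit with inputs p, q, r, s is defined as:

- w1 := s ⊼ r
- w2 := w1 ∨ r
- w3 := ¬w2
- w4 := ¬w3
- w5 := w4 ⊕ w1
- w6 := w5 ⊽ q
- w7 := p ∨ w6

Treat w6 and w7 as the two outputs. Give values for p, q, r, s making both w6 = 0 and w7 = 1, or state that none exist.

p=1, q=1, r=1, s=0

Check with p=1, q=1, r=1, s=0:
w1 = s ⊼ r = 0 ⊼ 1 = 1
w2 = w1 ∨ r = 1 ∨ 1 = 1
w3 = ¬w2 = ¬1 = 0
w4 = ¬w3 = ¬0 = 1
w5 = w4 ⊕ w1 = 1 ⊕ 1 = 0
w6 = w5 ⊽ q = 0 ⊽ 1 = 0
w7 = p ∨ w6 = 1 ∨ 0 = 1
So w6 = 0 and w7 = 1.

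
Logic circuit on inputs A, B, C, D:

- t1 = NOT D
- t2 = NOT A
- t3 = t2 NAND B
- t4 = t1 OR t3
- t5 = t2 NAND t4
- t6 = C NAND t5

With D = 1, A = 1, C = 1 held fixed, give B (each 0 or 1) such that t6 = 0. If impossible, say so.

Check with D = 1, A = 1, C = 1 and B=1:
t1 = NOT D = NOT 1 = 0
t2 = NOT A = NOT 1 = 0
t3 = t2 NAND B = 0 NAND 1 = 1
t4 = t1 OR t3 = 0 OR 1 = 1
t5 = t2 NAND t4 = 0 NAND 1 = 1
t6 = C NAND t5 = 1 NAND 1 = 0
So t6 = 0.

B=1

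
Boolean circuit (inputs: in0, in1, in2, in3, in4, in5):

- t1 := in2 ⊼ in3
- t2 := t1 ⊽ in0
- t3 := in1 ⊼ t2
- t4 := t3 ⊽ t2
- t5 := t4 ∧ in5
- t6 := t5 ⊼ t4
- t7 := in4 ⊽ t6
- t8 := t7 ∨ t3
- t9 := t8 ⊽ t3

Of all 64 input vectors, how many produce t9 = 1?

4

t9 = t8 ⊽ t3 must be 1, so both t8 = 0 and t3 = 0.
t8 = t7 ∨ t3 must be 0, so both t7 = 0 and t3 = 0.
Enumerating the 64 input combinations, 4 give t9 = 1 and 60 give t9 = 0.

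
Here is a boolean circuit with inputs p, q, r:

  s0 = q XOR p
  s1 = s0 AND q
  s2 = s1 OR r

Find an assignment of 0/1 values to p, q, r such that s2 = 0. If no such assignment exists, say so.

s2 = s1 OR r must be 0, so both s1 = 0 and r = 0.
s1 = s0 AND q must be 0, so at least one of s0, q is 0.
Check with p=1 q=0 r=0:
s0 = q XOR p = 0 XOR 1 = 1
s1 = s0 AND q = 1 AND 0 = 0
s2 = s1 OR r = 0 OR 0 = 0
So s2 = 0 as required.

p=1 q=0 r=0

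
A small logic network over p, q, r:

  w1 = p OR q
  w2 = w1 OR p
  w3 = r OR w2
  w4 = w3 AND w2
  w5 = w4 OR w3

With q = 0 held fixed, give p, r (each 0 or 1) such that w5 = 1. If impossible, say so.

w5 = w4 OR w3 must be 1, so at least one of w4, w3 is 1.
Check with q = 0 and p=0, r=1:
w1 = p OR q = 0 OR 0 = 0
w2 = w1 OR p = 0 OR 0 = 0
w3 = r OR w2 = 1 OR 0 = 1
w4 = w3 AND w2 = 1 AND 0 = 0
w5 = w4 OR w3 = 0 OR 1 = 1
So w5 = 1.

p=0, r=1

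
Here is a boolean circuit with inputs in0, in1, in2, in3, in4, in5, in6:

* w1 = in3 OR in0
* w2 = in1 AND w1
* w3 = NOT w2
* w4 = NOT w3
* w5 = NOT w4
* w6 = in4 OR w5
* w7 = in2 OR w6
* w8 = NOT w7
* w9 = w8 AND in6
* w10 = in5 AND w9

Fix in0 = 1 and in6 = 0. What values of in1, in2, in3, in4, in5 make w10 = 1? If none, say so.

With in0 = 1 and in6 = 0 fixed, none of the 32 settings of in1, in2, in3, in4, in5 give w10 = 1.
For example, with in1=0, in2=1, in3=1, in4=1, in5=1:
w1 = in3 OR in0 = 1 OR 1 = 1
w2 = in1 AND w1 = 0 AND 1 = 0
w3 = NOT w2 = NOT 0 = 1
w4 = NOT w3 = NOT 1 = 0
w5 = NOT w4 = NOT 0 = 1
w6 = in4 OR w5 = 1 OR 1 = 1
w7 = in2 OR w6 = 1 OR 1 = 1
w8 = NOT w7 = NOT 1 = 0
w9 = w8 AND in6 = 0 AND 0 = 0
w10 = in5 AND w9 = 1 AND 0 = 0
giving w10 = 0 ≠ 1.

no solution exists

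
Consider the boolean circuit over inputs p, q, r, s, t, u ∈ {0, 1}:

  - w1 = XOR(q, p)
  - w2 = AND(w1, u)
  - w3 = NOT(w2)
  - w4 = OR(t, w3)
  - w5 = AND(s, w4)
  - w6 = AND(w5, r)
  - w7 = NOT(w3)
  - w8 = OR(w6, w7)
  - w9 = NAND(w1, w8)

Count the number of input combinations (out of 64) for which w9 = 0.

20

w9 = NAND(w1, w8) must be 0, so both w1 = 1 and w8 = 1.
Enumerating the 64 input combinations, 20 give w9 = 0 and 44 give w9 = 1.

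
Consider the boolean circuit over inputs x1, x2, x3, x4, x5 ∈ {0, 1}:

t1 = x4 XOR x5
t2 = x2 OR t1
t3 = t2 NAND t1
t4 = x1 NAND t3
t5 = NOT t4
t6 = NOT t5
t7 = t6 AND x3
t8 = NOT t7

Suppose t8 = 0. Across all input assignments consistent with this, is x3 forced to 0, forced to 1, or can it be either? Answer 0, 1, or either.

t8 = NOT t7 must be 0, so t7 = 1.
t7 = t6 AND x3 must be 1, so both t6 = 1 and x3 = 1.
Every assignment with t8 = 0 has x3 = 1; there are 12 such assignment(s).

1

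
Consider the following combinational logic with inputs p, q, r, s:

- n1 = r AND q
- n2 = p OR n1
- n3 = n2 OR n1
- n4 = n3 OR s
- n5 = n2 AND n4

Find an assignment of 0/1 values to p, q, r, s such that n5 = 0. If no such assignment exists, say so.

p=0, q=0, r=0, s=1

n5 = n2 AND n4 must be 0, so at least one of n2, n4 is 0.
Check with p=0, q=0, r=0, s=1:
n1 = r AND q = 0 AND 0 = 0
n2 = p OR n1 = 0 OR 0 = 0
n3 = n2 OR n1 = 0 OR 0 = 0
n4 = n3 OR s = 0 OR 1 = 1
n5 = n2 AND n4 = 0 AND 1 = 0
So n5 = 0 as required.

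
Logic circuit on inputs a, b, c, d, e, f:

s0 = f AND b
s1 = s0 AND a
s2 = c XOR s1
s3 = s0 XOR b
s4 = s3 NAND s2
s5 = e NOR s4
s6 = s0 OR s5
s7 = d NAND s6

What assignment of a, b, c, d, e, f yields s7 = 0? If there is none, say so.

a=1, b=1, c=1, d=1, e=0, f=0

s7 = d NAND s6 must be 0, so both d = 1 and s6 = 1.
Check with a=1, b=1, c=1, d=1, e=0, f=0:
s0 = f AND b = 0 AND 1 = 0
s1 = s0 AND a = 0 AND 1 = 0
s2 = c XOR s1 = 1 XOR 0 = 1
s3 = s0 XOR b = 0 XOR 1 = 1
s4 = s3 NAND s2 = 1 NAND 1 = 0
s5 = e NOR s4 = 0 NOR 0 = 1
s6 = s0 OR s5 = 0 OR 1 = 1
s7 = d NAND s6 = 1 NAND 1 = 0
So s7 = 0 as required.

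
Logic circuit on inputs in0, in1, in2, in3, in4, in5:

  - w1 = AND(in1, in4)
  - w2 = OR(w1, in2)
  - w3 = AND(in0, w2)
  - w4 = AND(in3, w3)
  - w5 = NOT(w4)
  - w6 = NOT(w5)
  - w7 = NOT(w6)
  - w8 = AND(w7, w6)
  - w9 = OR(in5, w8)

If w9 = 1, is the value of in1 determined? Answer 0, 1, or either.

either

Both values of in1 occur among assignments with w9 = 1:
  in1=0: in0=0, in1=0, in2=0, in3=0, in4=0, in5=1
  in1=1: in0=0, in1=1, in2=0, in3=0, in4=0, in5=1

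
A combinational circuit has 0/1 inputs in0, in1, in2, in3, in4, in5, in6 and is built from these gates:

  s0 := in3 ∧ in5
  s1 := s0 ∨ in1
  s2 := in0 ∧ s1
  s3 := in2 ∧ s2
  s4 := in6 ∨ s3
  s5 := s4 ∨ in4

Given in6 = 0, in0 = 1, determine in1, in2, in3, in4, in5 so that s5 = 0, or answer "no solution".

in1=1, in2=0, in3=0, in4=0, in5=0

s5 = s4 ∨ in4 must be 0, so both s4 = 0 and in4 = 0.
s4 = in6 ∨ s3 must be 0, so both in6 = 0 and s3 = 0.
Check with in6 = 0, in0 = 1 and in1=1, in2=0, in3=0, in4=0, in5=0:
s0 = in3 ∧ in5 = 0 ∧ 0 = 0
s1 = s0 ∨ in1 = 0 ∨ 1 = 1
s2 = in0 ∧ s1 = 1 ∧ 1 = 1
s3 = in2 ∧ s2 = 0 ∧ 1 = 0
s4 = in6 ∨ s3 = 0 ∨ 0 = 0
s5 = s4 ∨ in4 = 0 ∨ 0 = 0
So s5 = 0.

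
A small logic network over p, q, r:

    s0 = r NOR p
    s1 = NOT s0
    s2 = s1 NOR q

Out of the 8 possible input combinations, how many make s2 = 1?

s2 = s1 NOR q must be 1, so both s1 = 0 and q = 0.
Satisfying assignments:
  p=0, q=0, r=0

1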